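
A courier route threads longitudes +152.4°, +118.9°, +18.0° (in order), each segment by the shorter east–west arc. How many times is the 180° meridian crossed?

Leg 1: +152.4° → +118.9°, shortest Δλ = -33.5° (west) — does not cross 180°.
Leg 2: +118.9° → +18.0°, shortest Δλ = -100.9° (west) — does not cross 180°.
Total crossings: 0.

0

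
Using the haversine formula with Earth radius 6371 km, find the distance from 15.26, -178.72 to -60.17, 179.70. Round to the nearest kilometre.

Δλ = 179.70 − -178.72 = 358.42°; wrapped into (−180°, 180°]: -1.58°.
Δφ = -60.17 − 15.26 = -75.43°.
a = sin²(Δφ/2) + cos φ₁ · cos φ₂ · sin²(Δλ/2) = 0.374310.
c = 2·atan2(√a, √(1−a)) = 1.31669 rad → d = 6371·c ≈ 8388.63 km.

8389 km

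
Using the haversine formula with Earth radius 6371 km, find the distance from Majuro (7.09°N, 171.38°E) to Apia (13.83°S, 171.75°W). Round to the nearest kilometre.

Δλ = -171.75 − 171.38 = -343.13°; wrapped into (−180°, 180°]: 16.87°.
Δφ = -13.83 − 7.09 = -20.92°.
a = sin²(Δφ/2) + cos φ₁ · cos φ₂ · sin²(Δλ/2) = 0.053694.
c = 2·atan2(√a, √(1−a)) = 0.46769 rad → d = 6371·c ≈ 2979.64 km.

2980 km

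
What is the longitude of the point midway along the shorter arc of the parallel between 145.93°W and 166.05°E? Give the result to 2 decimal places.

169.94°W

Signed shortest Δλ from -145.93° to +166.05° is -48.02°.
Midpoint longitude = -145.93° + (-48.02°)/2 = -145.93° − 24.01° = -169.94°.
(The naïve average (-145.93 + +166.05)/2 = 10.06° is on the wrong side of the globe.)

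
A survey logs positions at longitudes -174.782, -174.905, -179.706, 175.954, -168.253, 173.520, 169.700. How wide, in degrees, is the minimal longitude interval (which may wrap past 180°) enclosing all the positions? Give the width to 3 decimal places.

22.047°

Sort the longitudes: -179.706°, -174.905°, -174.782°, -168.253°, +169.700°, +173.520°, +175.954°.
Eastward gaps between consecutive values (wrapping around): 4.801°, 0.123°, 6.529°, 337.953°, 3.820°, 2.434°, 4.340°.
Largest gap = 337.953° ⇒ minimal covering band is its complement: 360° − 337.953° = 22.047°.
Band runs from +169.700° eastward to -168.253°, crossing the antimeridian.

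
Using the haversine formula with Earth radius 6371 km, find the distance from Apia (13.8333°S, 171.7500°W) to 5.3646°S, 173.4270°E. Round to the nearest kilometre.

Δλ = 173.4270 − -171.7500 = 345.1770°; wrapped into (−180°, 180°]: -14.8230°.
Δφ = -5.3646 − -13.8333 = 8.4687°.
a = sin²(Δφ/2) + cos φ₁ · cos φ₂ · sin²(Δλ/2) = 0.021538.
c = 2·atan2(√a, √(1−a)) = 0.29458 rad → d = 6371·c ≈ 1876.77 km.

1877 km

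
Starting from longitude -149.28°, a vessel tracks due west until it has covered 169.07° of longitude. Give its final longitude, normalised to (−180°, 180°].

+41.65°

Start at -149.28°; shift −169.07° → -318.35°.
-318.35° lies outside (−180°, 180°]; add 360° → +41.65°.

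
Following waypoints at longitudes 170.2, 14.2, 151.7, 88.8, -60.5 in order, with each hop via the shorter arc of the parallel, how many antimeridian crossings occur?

Leg 1: +170.2° → +14.2°, shortest Δλ = -156.0° (west) — does not cross 180°.
Leg 2: +14.2° → +151.7°, shortest Δλ = 137.5° (east) — does not cross 180°.
Leg 3: +151.7° → +88.8°, shortest Δλ = -62.9° (west) — does not cross 180°.
Leg 4: +88.8° → -60.5°, shortest Δλ = -149.3° (west) — does not cross 180°.
Total crossings: 0.

0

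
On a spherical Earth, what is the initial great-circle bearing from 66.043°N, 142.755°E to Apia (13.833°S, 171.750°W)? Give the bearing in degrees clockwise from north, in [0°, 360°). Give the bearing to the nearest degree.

Δλ = -171.750 − 142.755 = -314.505°; wrapped into (−180°, 180°]: 45.495°.
θ = atan2( sin Δλ · cos φ₂ , cos φ₁ · sin φ₂ − sin φ₁ · cos φ₂ · cos Δλ )
  = atan2(0.69250, -0.71909) = 136.079° → normalised to [0°, 360°): 136.079°.

136°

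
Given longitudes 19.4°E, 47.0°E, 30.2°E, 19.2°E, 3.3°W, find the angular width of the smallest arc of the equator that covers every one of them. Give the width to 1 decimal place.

50.3°

Sort the longitudes: -3.3°, +19.2°, +19.4°, +30.2°, +47.0°.
Eastward gaps between consecutive values (wrapping around): 22.5°, 0.2°, 10.8°, 16.8°, 309.7°.
Largest gap = 309.7° ⇒ minimal covering band is its complement: 360° − 309.7° = 50.3°.
Band runs from -3.3° eastward to +47.0°.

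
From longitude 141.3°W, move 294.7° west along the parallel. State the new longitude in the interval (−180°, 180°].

Start at -141.3°; shift −294.7° → -436.0°.
-436.0° lies outside (−180°, 180°]; add 360° → -76.0°.

76.0°W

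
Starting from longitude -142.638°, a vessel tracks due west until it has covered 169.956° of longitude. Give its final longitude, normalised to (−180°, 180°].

+47.406°

Start at -142.638°; shift −169.956° → -312.594°.
-312.594° lies outside (−180°, 180°]; add 360° → +47.406°.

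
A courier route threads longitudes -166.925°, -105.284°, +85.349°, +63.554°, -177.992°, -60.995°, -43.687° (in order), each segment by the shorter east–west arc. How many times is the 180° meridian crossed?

Leg 1: -166.925° → -105.284°, shortest Δλ = 61.641° (east) — does not cross 180°.
Leg 2: -105.284° → +85.349°, shortest Δλ = -169.367° (west) — crosses 180°.
Leg 3: +85.349° → +63.554°, shortest Δλ = -21.795° (west) — does not cross 180°.
Leg 4: +63.554° → -177.992°, shortest Δλ = 118.454° (east) — crosses 180°.
Leg 5: -177.992° → -60.995°, shortest Δλ = 116.997° (east) — does not cross 180°.
Leg 6: -60.995° → -43.687°, shortest Δλ = 17.308° (east) — does not cross 180°.
Total crossings: 2.

2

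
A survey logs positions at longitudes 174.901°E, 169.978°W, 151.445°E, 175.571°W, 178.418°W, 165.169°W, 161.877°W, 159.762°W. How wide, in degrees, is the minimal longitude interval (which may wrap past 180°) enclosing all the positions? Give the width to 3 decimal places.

48.793°

Sort the longitudes: -178.418°, -175.571°, -169.978°, -165.169°, -161.877°, -159.762°, +151.445°, +174.901°.
Eastward gaps between consecutive values (wrapping around): 2.847°, 5.593°, 4.809°, 3.292°, 2.115°, 311.207°, 23.456°, 6.681°.
Largest gap = 311.207° ⇒ minimal covering band is its complement: 360° − 311.207° = 48.793°.
Band runs from +151.445° eastward to -159.762°, crossing the antimeridian.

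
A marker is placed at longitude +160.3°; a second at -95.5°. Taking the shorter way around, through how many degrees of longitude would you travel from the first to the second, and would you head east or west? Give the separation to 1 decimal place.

104.2° east

Raw difference: -95.5 − 160.3 = -255.8°.
Normalise into (−180°, 180°]: -255.8° + 360° = 104.2°.
Positive ⇒ the second point lies to the east; separation 104.2°.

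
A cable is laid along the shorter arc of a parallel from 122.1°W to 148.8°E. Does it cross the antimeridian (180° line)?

Yes

Naïve |148.8 − -122.1| = 270.9° > 180°, so the shorter arc goes the other way round — across 180°.
Signed shortest Δλ = ((148.8 − -122.1 + 180) mod 360) − 180 = -89.1°.
Going west by 89.1° from -122.1° passes through 180° before reaching +148.8°.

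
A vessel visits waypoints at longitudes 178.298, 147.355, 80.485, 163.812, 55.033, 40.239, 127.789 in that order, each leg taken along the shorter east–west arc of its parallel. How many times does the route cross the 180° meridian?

Leg 1: +178.298° → +147.355°, shortest Δλ = -30.943° (west) — does not cross 180°.
Leg 2: +147.355° → +80.485°, shortest Δλ = -66.87° (west) — does not cross 180°.
Leg 3: +80.485° → +163.812°, shortest Δλ = 83.327° (east) — does not cross 180°.
Leg 4: +163.812° → +55.033°, shortest Δλ = -108.779° (west) — does not cross 180°.
Leg 5: +55.033° → +40.239°, shortest Δλ = -14.794° (west) — does not cross 180°.
Leg 6: +40.239° → +127.789°, shortest Δλ = 87.55° (east) — does not cross 180°.
Total crossings: 0.

0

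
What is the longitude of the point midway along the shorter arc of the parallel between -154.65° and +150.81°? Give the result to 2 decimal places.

+178.08°

Signed shortest Δλ from -154.65° to +150.81° is -54.54°.
Midpoint longitude = -154.65° + (-54.54°)/2 = -154.65° − 27.27° = -181.92°.
Normalise into (−180°, 180°]: +178.08°.
(The naïve average (-154.65 + +150.81)/2 = -1.92° is on the wrong side of the globe.)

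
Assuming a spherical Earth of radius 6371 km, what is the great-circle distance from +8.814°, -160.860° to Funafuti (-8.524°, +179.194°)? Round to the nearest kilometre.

Δλ = 179.194 − -160.860 = 340.054°; wrapped into (−180°, 180°]: -19.946°.
Δφ = -8.524 − 8.814 = -17.338°.
a = sin²(Δφ/2) + cos φ₁ · cos φ₂ · sin²(Δλ/2) = 0.052029.
c = 2·atan2(√a, √(1−a)) = 0.46025 rad → d = 6371·c ≈ 2932.26 km.

2932 km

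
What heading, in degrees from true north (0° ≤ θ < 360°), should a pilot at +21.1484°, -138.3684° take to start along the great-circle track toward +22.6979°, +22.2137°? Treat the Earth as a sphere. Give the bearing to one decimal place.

Δλ = 22.2137 − -138.3684 = 160.5821°.
θ = atan2( sin Δλ · cos φ₂ , cos φ₁ · sin φ₂ − sin φ₁ · cos φ₂ · cos Δλ )
  = atan2(0.30671, 0.67379) = 24.475° → normalised to [0°, 360°): 24.475°.

24.5°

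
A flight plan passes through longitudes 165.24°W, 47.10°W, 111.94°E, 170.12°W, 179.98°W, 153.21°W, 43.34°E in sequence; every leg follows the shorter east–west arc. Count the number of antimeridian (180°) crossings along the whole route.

2

Leg 1: -165.24° → -47.10°, shortest Δλ = 118.14° (east) — does not cross 180°.
Leg 2: -47.10° → +111.94°, shortest Δλ = 159.04° (east) — does not cross 180°.
Leg 3: +111.94° → -170.12°, shortest Δλ = 77.94° (east) — crosses 180°.
Leg 4: -170.12° → -179.98°, shortest Δλ = -9.86° (west) — does not cross 180°.
Leg 5: -179.98° → -153.21°, shortest Δλ = 26.77° (east) — does not cross 180°.
Leg 6: -153.21° → +43.34°, shortest Δλ = -163.45° (west) — crosses 180°.
Total crossings: 2.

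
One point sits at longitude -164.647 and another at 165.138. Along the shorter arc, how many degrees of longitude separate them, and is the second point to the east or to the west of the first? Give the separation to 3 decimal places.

Raw difference: 165.138 − -164.647 = 329.785°.
Normalise into (−180°, 180°]: 329.785° − 360° = -30.215°.
Negative ⇒ the second point lies to the west; separation 30.215°.

30.215° west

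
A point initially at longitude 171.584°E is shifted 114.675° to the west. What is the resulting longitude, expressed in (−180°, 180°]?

Start at +171.584°; shift −114.675° → +56.909°.
+56.909° already lies in (−180°, 180°].

56.909°E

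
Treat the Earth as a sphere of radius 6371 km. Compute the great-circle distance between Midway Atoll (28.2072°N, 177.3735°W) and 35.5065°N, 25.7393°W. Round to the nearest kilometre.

12331 km

Δλ = -25.7393 − -177.3735 = 151.6342°.
Δφ = 35.5065 − 28.2072 = 7.2993°.
a = sin²(Δφ/2) + cos φ₁ · cos φ₂ · sin²(Δλ/2) = 0.678362.
c = 2·atan2(√a, √(1−a)) = 1.93555 rad → d = 6371·c ≈ 12331.42 km.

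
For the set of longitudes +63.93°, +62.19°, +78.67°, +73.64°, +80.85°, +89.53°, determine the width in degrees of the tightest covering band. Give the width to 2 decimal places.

Sort the longitudes: +62.19°, +63.93°, +73.64°, +78.67°, +80.85°, +89.53°.
Eastward gaps between consecutive values (wrapping around): 1.74°, 9.71°, 5.03°, 2.18°, 8.68°, 332.66°.
Largest gap = 332.66° ⇒ minimal covering band is its complement: 360° − 332.66° = 27.34°.
Band runs from +62.19° eastward to +89.53°.

27.34°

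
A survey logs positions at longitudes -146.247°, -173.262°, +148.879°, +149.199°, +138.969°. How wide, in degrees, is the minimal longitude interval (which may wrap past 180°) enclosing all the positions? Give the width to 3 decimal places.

74.784°

Sort the longitudes: -173.262°, -146.247°, +138.969°, +148.879°, +149.199°.
Eastward gaps between consecutive values (wrapping around): 27.015°, 285.216°, 9.910°, 0.320°, 37.539°.
Largest gap = 285.216° ⇒ minimal covering band is its complement: 360° − 285.216° = 74.784°.
Band runs from +138.969° eastward to -146.247°, crossing the antimeridian.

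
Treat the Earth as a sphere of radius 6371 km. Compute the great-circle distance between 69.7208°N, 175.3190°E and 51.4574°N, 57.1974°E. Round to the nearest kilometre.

5650 km

Δλ = 57.1974 − 175.3190 = -118.1216°.
Δφ = 51.4574 − 69.7208 = -18.2634°.
a = sin²(Δφ/2) + cos φ₁ · cos φ₂ · sin²(Δλ/2) = 0.184064.
c = 2·atan2(√a, √(1−a)) = 0.88683 rad → d = 6371·c ≈ 5650.00 km.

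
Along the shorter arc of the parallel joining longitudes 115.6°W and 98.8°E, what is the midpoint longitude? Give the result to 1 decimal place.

171.6°E

Signed shortest Δλ from -115.6° to +98.8° is -145.6°.
Midpoint longitude = -115.6° + (-145.6°)/2 = -115.6° − 72.8° = -188.4°.
Normalise into (−180°, 180°]: +171.6°.
(The naïve average (-115.6 + +98.8)/2 = -8.4° is on the wrong side of the globe.)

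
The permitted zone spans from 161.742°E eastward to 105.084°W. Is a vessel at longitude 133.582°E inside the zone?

No

Band width going east from +161.742° to -105.084°: ((-105.084 − 161.742) mod 360) = 93.174°.
Offset of +133.582° east of the west edge: ((133.582 − 161.742) mod 360) = 331.840°.
331.840° > 93.174° ⇒ outside.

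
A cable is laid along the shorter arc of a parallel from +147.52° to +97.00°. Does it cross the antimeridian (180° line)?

No

Signed shortest Δλ = ((97.00 − 147.52 + 180) mod 360) − 180 = -50.52°.
Going west by 50.52° from +147.52° reaches +97.00° without touching 180°.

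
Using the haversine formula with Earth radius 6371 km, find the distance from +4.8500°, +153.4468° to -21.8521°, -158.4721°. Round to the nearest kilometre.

6016 km

Δλ = -158.4721 − 153.4468 = -311.9189°; wrapped into (−180°, 180°]: 48.0811°.
Δφ = -21.8521 − 4.8500 = -26.7021°.
a = sin²(Δφ/2) + cos φ₁ · cos φ₂ · sin²(Δλ/2) = 0.206807.
c = 2·atan2(√a, √(1−a)) = 0.94421 rad → d = 6371·c ≈ 6015.54 km.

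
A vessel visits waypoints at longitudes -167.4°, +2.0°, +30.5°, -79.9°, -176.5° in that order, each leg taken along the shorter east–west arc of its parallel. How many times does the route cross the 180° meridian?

0

Leg 1: -167.4° → +2.0°, shortest Δλ = 169.4° (east) — does not cross 180°.
Leg 2: +2.0° → +30.5°, shortest Δλ = 28.5° (east) — does not cross 180°.
Leg 3: +30.5° → -79.9°, shortest Δλ = -110.4° (west) — does not cross 180°.
Leg 4: -79.9° → -176.5°, shortest Δλ = -96.6° (west) — does not cross 180°.
Total crossings: 0.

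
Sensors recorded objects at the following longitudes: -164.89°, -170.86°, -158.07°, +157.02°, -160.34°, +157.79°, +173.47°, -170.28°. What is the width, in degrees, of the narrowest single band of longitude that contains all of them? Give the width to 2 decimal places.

44.91°

Sort the longitudes: -170.86°, -170.28°, -164.89°, -160.34°, -158.07°, +157.02°, +157.79°, +173.47°.
Eastward gaps between consecutive values (wrapping around): 0.58°, 5.39°, 4.55°, 2.27°, 315.09°, 0.77°, 15.68°, 15.67°.
Largest gap = 315.09° ⇒ minimal covering band is its complement: 360° − 315.09° = 44.91°.
Band runs from +157.02° eastward to -158.07°, crossing the antimeridian.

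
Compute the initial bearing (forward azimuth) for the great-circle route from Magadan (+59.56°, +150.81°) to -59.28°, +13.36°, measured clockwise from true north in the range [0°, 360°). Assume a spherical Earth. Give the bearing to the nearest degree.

Δλ = 13.36 − 150.81 = -137.45°.
θ = atan2( sin Δλ · cos φ₂ , cos φ₁ · sin φ₂ − sin φ₁ · cos φ₂ · cos Δλ )
  = atan2(-0.34545, -0.11108) = -107.826° → normalised to [0°, 360°): 252.174°.

252°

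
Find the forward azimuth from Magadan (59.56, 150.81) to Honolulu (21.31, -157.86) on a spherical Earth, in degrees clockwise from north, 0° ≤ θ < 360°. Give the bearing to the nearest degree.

Δλ = -157.86 − 150.81 = -308.67°; wrapped into (−180°, 180°]: 51.33°.
θ = atan2( sin Δλ · cos φ₂ , cos φ₁ · sin φ₂ − sin φ₁ · cos φ₂ · cos Δλ )
  = atan2(0.72738, -0.31776) = 113.598° → normalised to [0°, 360°): 113.598°.

114°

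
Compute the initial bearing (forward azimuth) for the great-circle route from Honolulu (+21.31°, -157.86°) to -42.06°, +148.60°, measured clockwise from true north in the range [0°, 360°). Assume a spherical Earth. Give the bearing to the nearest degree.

217°

Δλ = 148.60 − -157.86 = 306.46°; wrapped into (−180°, 180°]: -53.54°.
θ = atan2( sin Δλ · cos φ₂ , cos φ₁ · sin φ₂ − sin φ₁ · cos φ₂ · cos Δλ )
  = atan2(-0.59713, -0.78445) = -142.721° → normalised to [0°, 360°): 217.279°.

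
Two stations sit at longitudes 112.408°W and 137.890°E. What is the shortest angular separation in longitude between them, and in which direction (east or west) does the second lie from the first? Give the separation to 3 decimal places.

Raw difference: 137.890 − -112.408 = 250.298°.
Normalise into (−180°, 180°]: 250.298° − 360° = -109.702°.
Negative ⇒ the second point lies to the west; separation 109.702°.

109.702° west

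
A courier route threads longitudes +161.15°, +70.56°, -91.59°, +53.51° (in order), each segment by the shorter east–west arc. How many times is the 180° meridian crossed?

Leg 1: +161.15° → +70.56°, shortest Δλ = -90.59° (west) — does not cross 180°.
Leg 2: +70.56° → -91.59°, shortest Δλ = -162.15° (west) — does not cross 180°.
Leg 3: -91.59° → +53.51°, shortest Δλ = 145.1° (east) — does not cross 180°.
Total crossings: 0.

0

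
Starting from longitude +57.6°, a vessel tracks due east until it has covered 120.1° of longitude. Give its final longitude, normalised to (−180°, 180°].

Start at +57.6°; shift +120.1° → +177.7°.
+177.7° already lies in (−180°, 180°].

+177.7°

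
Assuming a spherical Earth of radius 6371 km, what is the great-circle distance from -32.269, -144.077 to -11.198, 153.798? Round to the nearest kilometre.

Δλ = 153.798 − -144.077 = 297.875°; wrapped into (−180°, 180°]: -62.125°.
Δφ = -11.198 − -32.269 = 21.071°.
a = sin²(Δφ/2) + cos φ₁ · cos φ₂ · sin²(Δλ/2) = 0.254256.
c = 2·atan2(√a, √(1−a)) = 1.05700 rad → d = 6371·c ≈ 6734.14 km.

6734 km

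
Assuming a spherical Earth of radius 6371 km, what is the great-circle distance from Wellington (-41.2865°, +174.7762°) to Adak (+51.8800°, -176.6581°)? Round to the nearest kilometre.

10393 km

Δλ = -176.6581 − 174.7762 = -351.4343°; wrapped into (−180°, 180°]: 8.5657°.
Δφ = 51.8800 − -41.2865 = 93.1665°.
a = sin²(Δφ/2) + cos φ₁ · cos φ₂ · sin²(Δλ/2) = 0.530206.
c = 2·atan2(√a, √(1−a)) = 1.63124 rad → d = 6371·c ≈ 10392.66 km.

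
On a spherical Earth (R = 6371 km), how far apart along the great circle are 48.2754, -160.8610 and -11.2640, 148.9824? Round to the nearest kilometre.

8250 km

Δλ = 148.9824 − -160.8610 = 309.8434°; wrapped into (−180°, 180°]: -50.1566°.
Δφ = -11.2640 − 48.2754 = -59.5394°.
a = sin²(Δφ/2) + cos φ₁ · cos φ₂ · sin²(Δλ/2) = 0.363793.
c = 2·atan2(√a, √(1−a)) = 1.29490 rad → d = 6371·c ≈ 8249.78 km.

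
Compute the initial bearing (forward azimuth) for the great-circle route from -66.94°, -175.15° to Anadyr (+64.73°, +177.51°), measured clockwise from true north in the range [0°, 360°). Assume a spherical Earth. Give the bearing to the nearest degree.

356°

Δλ = 177.51 − -175.15 = 352.66°; wrapped into (−180°, 180°]: -7.34°.
θ = atan2( sin Δλ · cos φ₂ , cos φ₁ · sin φ₂ − sin φ₁ · cos φ₂ · cos Δλ )
  = atan2(-0.05454, 0.74377) = -4.194° → normalised to [0°, 360°): 355.806°.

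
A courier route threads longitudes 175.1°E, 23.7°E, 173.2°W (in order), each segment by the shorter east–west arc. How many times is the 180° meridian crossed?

1

Leg 1: +175.1° → +23.7°, shortest Δλ = -151.4° (west) — does not cross 180°.
Leg 2: +23.7° → -173.2°, shortest Δλ = 163.1° (east) — crosses 180°.
Total crossings: 1.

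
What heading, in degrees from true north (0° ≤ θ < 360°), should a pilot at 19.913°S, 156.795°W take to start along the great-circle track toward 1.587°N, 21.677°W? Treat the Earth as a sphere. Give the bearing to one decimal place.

Δλ = -21.677 − -156.795 = 135.118°.
θ = atan2( sin Δλ · cos φ₂ , cos φ₁ · sin φ₂ − sin φ₁ · cos φ₂ · cos Δλ )
  = atan2(0.70538, -0.21520) = 106.966° → normalised to [0°, 360°): 106.966°.

107.0°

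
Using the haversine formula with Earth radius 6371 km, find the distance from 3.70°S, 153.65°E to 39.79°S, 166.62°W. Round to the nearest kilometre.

5657 km

Δλ = -166.62 − 153.65 = -320.27°; wrapped into (−180°, 180°]: 39.73°.
Δφ = -39.79 − -3.70 = -36.09°.
a = sin²(Δφ/2) + cos φ₁ · cos φ₂ · sin²(Δλ/2) = 0.184493.
c = 2·atan2(√a, √(1−a)) = 0.88794 rad → d = 6371·c ≈ 5657.05 km.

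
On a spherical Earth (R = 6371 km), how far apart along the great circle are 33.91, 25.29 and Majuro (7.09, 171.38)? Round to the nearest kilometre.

14225 km

Δλ = 171.38 − 25.29 = 146.09°.
Δφ = 7.09 − 33.91 = -26.82°.
a = sin²(Δφ/2) + cos φ₁ · cos φ₂ · sin²(Δλ/2) = 0.807316.
c = 2·atan2(√a, √(1−a)) = 2.23272 rad → d = 6371·c ≈ 14224.64 km.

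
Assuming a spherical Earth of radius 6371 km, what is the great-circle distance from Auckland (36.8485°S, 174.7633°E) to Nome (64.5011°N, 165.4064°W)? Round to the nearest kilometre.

11403 km

Δλ = -165.4064 − 174.7633 = -340.1697°; wrapped into (−180°, 180°]: 19.8303°.
Δφ = 64.5011 − -36.8485 = 101.3496°.
a = sin²(Δφ/2) + cos φ₁ · cos φ₂ · sin²(Δλ/2) = 0.608611.
c = 2·atan2(√a, √(1−a)) = 1.78976 rad → d = 6371·c ≈ 11402.59 km.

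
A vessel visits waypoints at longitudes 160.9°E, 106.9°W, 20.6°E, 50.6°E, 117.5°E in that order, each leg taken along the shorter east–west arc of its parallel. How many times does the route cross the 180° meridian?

1

Leg 1: +160.9° → -106.9°, shortest Δλ = 92.2° (east) — crosses 180°.
Leg 2: -106.9° → +20.6°, shortest Δλ = 127.5° (east) — does not cross 180°.
Leg 3: +20.6° → +50.6°, shortest Δλ = 30.0° (east) — does not cross 180°.
Leg 4: +50.6° → +117.5°, shortest Δλ = 66.9° (east) — does not cross 180°.
Total crossings: 1.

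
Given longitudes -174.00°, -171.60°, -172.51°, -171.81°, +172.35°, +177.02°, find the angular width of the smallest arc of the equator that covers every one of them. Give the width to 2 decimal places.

Sort the longitudes: -174.00°, -172.51°, -171.81°, -171.60°, +172.35°, +177.02°.
Eastward gaps between consecutive values (wrapping around): 1.49°, 0.70°, 0.21°, 343.95°, 4.67°, 8.98°.
Largest gap = 343.95° ⇒ minimal covering band is its complement: 360° − 343.95° = 16.05°.
Band runs from +172.35° eastward to -171.60°, crossing the antimeridian.

16.05°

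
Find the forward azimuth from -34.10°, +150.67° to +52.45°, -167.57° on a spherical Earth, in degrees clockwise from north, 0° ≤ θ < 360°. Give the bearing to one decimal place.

24.0°

Δλ = -167.57 − 150.67 = -318.24°; wrapped into (−180°, 180°]: 41.76°.
θ = atan2( sin Δλ · cos φ₂ , cos φ₁ · sin φ₂ − sin φ₁ · cos φ₂ · cos Δλ )
  = atan2(0.40590, 0.91138) = 24.007° → normalised to [0°, 360°): 24.007°.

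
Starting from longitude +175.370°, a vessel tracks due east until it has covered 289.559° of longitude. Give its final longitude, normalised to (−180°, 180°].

Start at +175.370°; shift +289.559° → +464.929°.
+464.929° lies outside (−180°, 180°]; subtract 360° → +104.929°.

+104.929°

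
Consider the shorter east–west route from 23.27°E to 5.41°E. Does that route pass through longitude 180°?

Signed shortest Δλ = ((5.41 − 23.27 + 180) mod 360) − 180 = -17.86°.
Going west by 17.86° from +23.27° reaches +5.41° without touching 180°.

No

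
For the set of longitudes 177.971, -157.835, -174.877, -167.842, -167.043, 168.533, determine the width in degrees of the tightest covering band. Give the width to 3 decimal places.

33.632°

Sort the longitudes: -174.877°, -167.842°, -167.043°, -157.835°, +168.533°, +177.971°.
Eastward gaps between consecutive values (wrapping around): 7.035°, 0.799°, 9.208°, 326.368°, 9.438°, 7.152°.
Largest gap = 326.368° ⇒ minimal covering band is its complement: 360° − 326.368° = 33.632°.
Band runs from +168.533° eastward to -157.835°, crossing the antimeridian.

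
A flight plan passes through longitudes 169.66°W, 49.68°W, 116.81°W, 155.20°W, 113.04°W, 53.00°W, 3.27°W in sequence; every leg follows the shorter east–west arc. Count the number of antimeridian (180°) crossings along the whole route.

0

Leg 1: -169.66° → -49.68°, shortest Δλ = 119.98° (east) — does not cross 180°.
Leg 2: -49.68° → -116.81°, shortest Δλ = -67.13° (west) — does not cross 180°.
Leg 3: -116.81° → -155.20°, shortest Δλ = -38.39° (west) — does not cross 180°.
Leg 4: -155.20° → -113.04°, shortest Δλ = 42.16° (east) — does not cross 180°.
Leg 5: -113.04° → -53.00°, shortest Δλ = 60.04° (east) — does not cross 180°.
Leg 6: -53.00° → -3.27°, shortest Δλ = 49.73° (east) — does not cross 180°.
Total crossings: 0.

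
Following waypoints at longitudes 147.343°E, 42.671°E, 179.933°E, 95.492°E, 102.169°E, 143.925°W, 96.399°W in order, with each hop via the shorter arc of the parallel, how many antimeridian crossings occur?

1

Leg 1: +147.343° → +42.671°, shortest Δλ = -104.672° (west) — does not cross 180°.
Leg 2: +42.671° → +179.933°, shortest Δλ = 137.262° (east) — does not cross 180°.
Leg 3: +179.933° → +95.492°, shortest Δλ = -84.441° (west) — does not cross 180°.
Leg 4: +95.492° → +102.169°, shortest Δλ = 6.677° (east) — does not cross 180°.
Leg 5: +102.169° → -143.925°, shortest Δλ = 113.906° (east) — crosses 180°.
Leg 6: -143.925° → -96.399°, shortest Δλ = 47.526° (east) — does not cross 180°.
Total crossings: 1.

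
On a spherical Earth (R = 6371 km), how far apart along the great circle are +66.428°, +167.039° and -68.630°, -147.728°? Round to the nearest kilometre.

15419 km

Δλ = -147.728 − 167.039 = -314.767°; wrapped into (−180°, 180°]: 45.233°.
Δφ = -68.630 − 66.428 = -135.058°.
a = sin²(Δφ/2) + cos φ₁ · cos φ₂ · sin²(Δλ/2) = 0.875461.
c = 2·atan2(√a, √(1−a)) = 2.42025 rad → d = 6371·c ≈ 15419.44 km.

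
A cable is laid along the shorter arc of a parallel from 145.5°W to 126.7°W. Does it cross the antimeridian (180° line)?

Signed shortest Δλ = ((-126.7 − -145.5 + 180) mod 360) − 180 = 18.8°.
Going east by 18.8° from -145.5° reaches -126.7° without touching 180°.

No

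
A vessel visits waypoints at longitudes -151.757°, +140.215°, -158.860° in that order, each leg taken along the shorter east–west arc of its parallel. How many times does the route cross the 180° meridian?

Leg 1: -151.757° → +140.215°, shortest Δλ = -68.028° (west) — crosses 180°.
Leg 2: +140.215° → -158.860°, shortest Δλ = 60.925° (east) — crosses 180°.
Total crossings: 2.

2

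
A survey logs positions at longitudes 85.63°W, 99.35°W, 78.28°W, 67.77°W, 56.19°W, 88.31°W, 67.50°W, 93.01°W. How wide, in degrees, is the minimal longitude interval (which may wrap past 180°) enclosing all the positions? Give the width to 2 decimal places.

43.16°

Sort the longitudes: -99.35°, -93.01°, -88.31°, -85.63°, -78.28°, -67.77°, -67.50°, -56.19°.
Eastward gaps between consecutive values (wrapping around): 6.34°, 4.70°, 2.68°, 7.35°, 10.51°, 0.27°, 11.31°, 316.84°.
Largest gap = 316.84° ⇒ minimal covering band is its complement: 360° − 316.84° = 43.16°.
Band runs from -99.35° eastward to -56.19°.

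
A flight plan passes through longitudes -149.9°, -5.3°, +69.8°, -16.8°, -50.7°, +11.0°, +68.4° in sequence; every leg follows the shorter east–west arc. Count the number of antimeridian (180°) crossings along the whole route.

0

Leg 1: -149.9° → -5.3°, shortest Δλ = 144.6° (east) — does not cross 180°.
Leg 2: -5.3° → +69.8°, shortest Δλ = 75.1° (east) — does not cross 180°.
Leg 3: +69.8° → -16.8°, shortest Δλ = -86.6° (west) — does not cross 180°.
Leg 4: -16.8° → -50.7°, shortest Δλ = -33.9° (west) — does not cross 180°.
Leg 5: -50.7° → +11.0°, shortest Δλ = 61.7° (east) — does not cross 180°.
Leg 6: +11.0° → +68.4°, shortest Δλ = 57.4° (east) — does not cross 180°.
Total crossings: 0.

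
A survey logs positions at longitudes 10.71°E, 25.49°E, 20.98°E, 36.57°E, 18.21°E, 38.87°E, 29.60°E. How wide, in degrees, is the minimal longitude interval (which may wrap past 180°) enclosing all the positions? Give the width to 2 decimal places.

Sort the longitudes: +10.71°, +18.21°, +20.98°, +25.49°, +29.60°, +36.57°, +38.87°.
Eastward gaps between consecutive values (wrapping around): 7.50°, 2.77°, 4.51°, 4.11°, 6.97°, 2.30°, 331.84°.
Largest gap = 331.84° ⇒ minimal covering band is its complement: 360° − 331.84° = 28.16°.
Band runs from +10.71° eastward to +38.87°.

28.16°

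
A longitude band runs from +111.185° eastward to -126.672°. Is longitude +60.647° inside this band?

No

Band width going east from +111.185° to -126.672°: ((-126.672 − 111.185) mod 360) = 122.143°.
Offset of +60.647° east of the west edge: ((60.647 − 111.185) mod 360) = 309.462°.
309.462° > 122.143° ⇒ outside.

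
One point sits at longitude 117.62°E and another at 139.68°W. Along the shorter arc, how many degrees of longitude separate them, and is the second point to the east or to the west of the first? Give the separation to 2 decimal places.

102.70° east

Raw difference: -139.68 − 117.62 = -257.3°.
Normalise into (−180°, 180°]: -257.3° + 360° = 102.7°.
Positive ⇒ the second point lies to the east; separation 102.70°.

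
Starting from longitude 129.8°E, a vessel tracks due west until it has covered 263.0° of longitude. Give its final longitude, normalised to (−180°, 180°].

Start at +129.8°; shift −263.0° → -133.2°.
-133.2° already lies in (−180°, 180°].

133.2°W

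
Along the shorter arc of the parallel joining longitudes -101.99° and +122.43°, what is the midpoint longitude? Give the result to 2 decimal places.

Signed shortest Δλ from -101.99° to +122.43° is -135.58°.
Midpoint longitude = -101.99° + (-135.58°)/2 = -101.99° − 67.79° = -169.78°.
(The naïve average (-101.99 + +122.43)/2 = 10.22° is on the wrong side of the globe.)

-169.78°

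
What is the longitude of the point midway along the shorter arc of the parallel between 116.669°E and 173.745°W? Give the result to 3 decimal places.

Signed shortest Δλ from +116.669° to -173.745° is +69.586°.
Midpoint longitude = +116.669° + (+69.586°)/2 = +116.669° + 34.793° = +151.462°.
(The naïve average (+116.669 + -173.745)/2 = -28.538° is on the wrong side of the globe.)

151.462°E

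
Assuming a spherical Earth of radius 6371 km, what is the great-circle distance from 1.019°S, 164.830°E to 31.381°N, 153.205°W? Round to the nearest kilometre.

Δλ = -153.205 − 164.830 = -318.035°; wrapped into (−180°, 180°]: 41.965°.
Δφ = 31.381 − -1.019 = 32.400°.
a = sin²(Δφ/2) + cos φ₁ · cos φ₂ · sin²(Δλ/2) = 0.187286.
c = 2·atan2(√a, √(1−a)) = 0.89512 rad → d = 6371·c ≈ 5702.79 km.

5703 km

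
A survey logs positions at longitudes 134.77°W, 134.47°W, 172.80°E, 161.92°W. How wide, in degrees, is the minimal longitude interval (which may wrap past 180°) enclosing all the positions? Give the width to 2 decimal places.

52.73°

Sort the longitudes: -161.92°, -134.77°, -134.47°, +172.80°.
Eastward gaps between consecutive values (wrapping around): 27.15°, 0.30°, 307.27°, 25.28°.
Largest gap = 307.27° ⇒ minimal covering band is its complement: 360° − 307.27° = 52.73°.
Band runs from +172.80° eastward to -134.47°, crossing the antimeridian.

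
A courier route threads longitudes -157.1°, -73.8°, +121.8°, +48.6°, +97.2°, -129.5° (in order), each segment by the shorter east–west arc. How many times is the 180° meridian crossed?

2

Leg 1: -157.1° → -73.8°, shortest Δλ = 83.3° (east) — does not cross 180°.
Leg 2: -73.8° → +121.8°, shortest Δλ = -164.4° (west) — crosses 180°.
Leg 3: +121.8° → +48.6°, shortest Δλ = -73.2° (west) — does not cross 180°.
Leg 4: +48.6° → +97.2°, shortest Δλ = 48.6° (east) — does not cross 180°.
Leg 5: +97.2° → -129.5°, shortest Δλ = 133.3° (east) — crosses 180°.
Total crossings: 2.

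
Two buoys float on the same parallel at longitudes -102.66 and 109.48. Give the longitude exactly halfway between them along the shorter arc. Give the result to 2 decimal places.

-176.59°

Signed shortest Δλ from -102.66° to +109.48° is -147.86°.
Midpoint longitude = -102.66° + (-147.86°)/2 = -102.66° − 73.93° = -176.59°.
(The naïve average (-102.66 + +109.48)/2 = 3.41° is on the wrong side of the globe.)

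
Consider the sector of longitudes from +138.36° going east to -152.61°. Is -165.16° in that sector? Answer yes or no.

Band width going east from +138.36° to -152.61°: ((-152.61 − 138.36) mod 360) = 69.03°.
Offset of -165.16° east of the west edge: ((-165.16 − 138.36) mod 360) = 56.48°.
56.48° ≤ 69.03° ⇒ inside.

Yes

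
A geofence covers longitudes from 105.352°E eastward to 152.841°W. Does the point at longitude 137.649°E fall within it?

Band width going east from +105.352° to -152.841°: ((-152.841 − 105.352) mod 360) = 101.807°.
Offset of +137.649° east of the west edge: ((137.649 − 105.352) mod 360) = 32.297°.
32.297° ≤ 101.807° ⇒ inside.

Yes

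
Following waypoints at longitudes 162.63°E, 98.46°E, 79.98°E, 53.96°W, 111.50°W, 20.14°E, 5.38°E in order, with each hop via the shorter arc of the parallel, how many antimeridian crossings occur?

0

Leg 1: +162.63° → +98.46°, shortest Δλ = -64.17° (west) — does not cross 180°.
Leg 2: +98.46° → +79.98°, shortest Δλ = -18.48° (west) — does not cross 180°.
Leg 3: +79.98° → -53.96°, shortest Δλ = -133.94° (west) — does not cross 180°.
Leg 4: -53.96° → -111.50°, shortest Δλ = -57.54° (west) — does not cross 180°.
Leg 5: -111.50° → +20.14°, shortest Δλ = 131.64° (east) — does not cross 180°.
Leg 6: +20.14° → +5.38°, shortest Δλ = -14.76° (west) — does not cross 180°.
Total crossings: 0.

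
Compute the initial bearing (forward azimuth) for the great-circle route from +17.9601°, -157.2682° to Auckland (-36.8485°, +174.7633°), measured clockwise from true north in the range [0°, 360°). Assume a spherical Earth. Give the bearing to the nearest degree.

205°

Δλ = 174.7633 − -157.2682 = 332.0315°; wrapped into (−180°, 180°]: -27.9685°.
θ = atan2( sin Δλ · cos φ₂ , cos φ₁ · sin φ₂ − sin φ₁ · cos φ₂ · cos Δλ )
  = atan2(-0.37529, -0.78841) = -154.545° → normalised to [0°, 360°): 205.455°.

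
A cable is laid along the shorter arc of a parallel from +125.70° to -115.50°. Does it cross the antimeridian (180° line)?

Yes

Naïve |-115.50 − 125.70| = 241.2° > 180°, so the shorter arc goes the other way round — across 180°.
Signed shortest Δλ = ((-115.50 − 125.70 + 180) mod 360) − 180 = 118.8°.
Going east by 118.8° from +125.70° passes through 180° before reaching -115.50°.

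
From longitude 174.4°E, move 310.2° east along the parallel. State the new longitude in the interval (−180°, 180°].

Start at +174.4°; shift +310.2° → +484.6°.
+484.6° lies outside (−180°, 180°]; subtract 360° → +124.6°.

124.6°E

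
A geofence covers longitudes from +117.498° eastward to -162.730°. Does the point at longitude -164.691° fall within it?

Yes

Band width going east from +117.498° to -162.730°: ((-162.730 − 117.498) mod 360) = 79.772°.
Offset of -164.691° east of the west edge: ((-164.691 − 117.498) mod 360) = 77.811°.
77.811° ≤ 79.772° ⇒ inside.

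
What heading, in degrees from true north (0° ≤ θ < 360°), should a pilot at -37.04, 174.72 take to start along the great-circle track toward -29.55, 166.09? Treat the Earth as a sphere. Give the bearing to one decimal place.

313.6°

Δλ = 166.09 − 174.72 = -8.63°.
θ = atan2( sin Δλ · cos φ₂ , cos φ₁ · sin φ₂ − sin φ₁ · cos φ₂ · cos Δλ )
  = atan2(-0.13053, 0.12442) = -46.374° → normalised to [0°, 360°): 313.626°.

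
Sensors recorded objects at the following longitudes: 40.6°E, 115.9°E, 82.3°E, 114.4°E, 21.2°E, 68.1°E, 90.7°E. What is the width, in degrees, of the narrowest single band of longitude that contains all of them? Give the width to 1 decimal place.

94.7°

Sort the longitudes: +21.2°, +40.6°, +68.1°, +82.3°, +90.7°, +114.4°, +115.9°.
Eastward gaps between consecutive values (wrapping around): 19.4°, 27.5°, 14.2°, 8.4°, 23.7°, 1.5°, 265.3°.
Largest gap = 265.3° ⇒ minimal covering band is its complement: 360° − 265.3° = 94.7°.
Band runs from +21.2° eastward to +115.9°.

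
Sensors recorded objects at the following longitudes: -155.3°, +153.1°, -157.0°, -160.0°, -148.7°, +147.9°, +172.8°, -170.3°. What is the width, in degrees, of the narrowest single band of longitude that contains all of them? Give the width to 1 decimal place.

63.4°

Sort the longitudes: -170.3°, -160.0°, -157.0°, -155.3°, -148.7°, +147.9°, +153.1°, +172.8°.
Eastward gaps between consecutive values (wrapping around): 10.3°, 3.0°, 1.7°, 6.6°, 296.6°, 5.2°, 19.7°, 16.9°.
Largest gap = 296.6° ⇒ minimal covering band is its complement: 360° − 296.6° = 63.4°.
Band runs from +147.9° eastward to -148.7°, crossing the antimeridian.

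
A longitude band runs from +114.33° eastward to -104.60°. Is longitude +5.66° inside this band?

No

Band width going east from +114.33° to -104.60°: ((-104.60 − 114.33) mod 360) = 141.07°.
Offset of +5.66° east of the west edge: ((5.66 − 114.33) mod 360) = 251.33°.
251.33° > 141.07° ⇒ outside.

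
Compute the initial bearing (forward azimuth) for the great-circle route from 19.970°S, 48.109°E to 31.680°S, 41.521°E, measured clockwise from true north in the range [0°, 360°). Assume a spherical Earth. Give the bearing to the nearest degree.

Δλ = 41.521 − 48.109 = -6.588°.
θ = atan2( sin Δλ · cos φ₂ , cos φ₁ · sin φ₂ − sin φ₁ · cos φ₂ · cos Δλ )
  = atan2(-0.09763, -0.20488) = -154.520° → normalised to [0°, 360°): 205.480°.

205°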